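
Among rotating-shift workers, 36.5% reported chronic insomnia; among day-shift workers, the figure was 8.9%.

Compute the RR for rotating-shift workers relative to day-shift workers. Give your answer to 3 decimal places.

RR = 0.3650 / 0.0890 = 4.101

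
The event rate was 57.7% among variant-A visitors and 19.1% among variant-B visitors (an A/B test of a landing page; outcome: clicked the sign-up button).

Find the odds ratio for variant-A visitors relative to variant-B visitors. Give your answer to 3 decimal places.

5.778

odds, variant-A visitors = 0.5770/0.4230 = 1.3641
odds, variant-B visitors = 0.1910/0.8090 = 0.2361
OR = 1.3641 / 0.2361 = 5.778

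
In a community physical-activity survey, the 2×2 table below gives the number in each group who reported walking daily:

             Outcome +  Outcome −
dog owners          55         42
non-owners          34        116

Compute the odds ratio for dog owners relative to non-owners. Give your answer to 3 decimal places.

OR = (55 × 116) / (42 × 34) = 6380/1428 ≈ 4.468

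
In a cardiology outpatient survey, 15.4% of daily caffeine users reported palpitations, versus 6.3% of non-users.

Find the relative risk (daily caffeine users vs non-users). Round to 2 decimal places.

RR = 0.1540 / 0.0630 = 2.44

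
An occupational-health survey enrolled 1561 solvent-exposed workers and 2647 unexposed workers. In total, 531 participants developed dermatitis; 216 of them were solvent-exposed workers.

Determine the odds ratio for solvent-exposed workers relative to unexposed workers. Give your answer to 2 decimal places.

1.19

solvent-exposed workers without the outcome: 1561 − 216 = 1345
unexposed workers with the outcome: 531 − 216 = 315
unexposed workers without the outcome: 2647 − 315 = 2332
odds, solvent-exposed workers = 216/1345 = 0.1606
odds, unexposed workers = 315/2332 = 0.1351
OR = 0.1606 / 0.1351 = 1.19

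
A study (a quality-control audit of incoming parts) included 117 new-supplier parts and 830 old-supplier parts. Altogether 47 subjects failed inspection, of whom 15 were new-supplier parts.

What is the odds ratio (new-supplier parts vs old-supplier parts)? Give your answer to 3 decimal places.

OR ≈ 3.667

new-supplier parts without the outcome: 117 − 15 = 102
old-supplier parts with the outcome: 47 − 15 = 32
old-supplier parts without the outcome: 830 − 32 = 798
OR = (15 × 798) / (102 × 32) = 11970/3264 ≈ 3.667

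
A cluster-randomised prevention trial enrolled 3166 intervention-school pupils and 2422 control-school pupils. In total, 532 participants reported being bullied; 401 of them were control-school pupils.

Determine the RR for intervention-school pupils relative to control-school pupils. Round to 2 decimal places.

RR ≈ 0.25

intervention-school pupils with the outcome: 532 − 401 = 131
intervention-school pupils without the outcome: 3166 − 131 = 3035
control-school pupils without the outcome: 2422 − 401 = 2021
risk, intervention-school pupils = 131/3166 = 0.04138
risk, control-school pupils = 401/2422 = 0.16557
RR = 0.04138 / 0.16557 = 0.25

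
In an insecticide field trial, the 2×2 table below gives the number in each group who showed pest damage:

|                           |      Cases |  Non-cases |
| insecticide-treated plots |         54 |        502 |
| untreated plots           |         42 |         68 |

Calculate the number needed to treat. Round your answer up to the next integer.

risk, insecticide-treated plots = 54/556 = 0.097122
risk, untreated plots = 42/110 = 0.381818
absolute risk difference = 0.284696
1 / 0.284696 = 3.513 → round up → 4

NNT ≈ 4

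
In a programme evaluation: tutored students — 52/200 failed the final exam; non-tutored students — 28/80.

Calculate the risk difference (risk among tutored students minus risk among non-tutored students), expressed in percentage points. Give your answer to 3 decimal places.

risk, tutored students = 52/200 = 0.2600
risk, non-tutored students = 28/80 = 0.3500
risk difference = 0.2600 − 0.3500 = -0.0900 → -9.000 percentage points

-9.000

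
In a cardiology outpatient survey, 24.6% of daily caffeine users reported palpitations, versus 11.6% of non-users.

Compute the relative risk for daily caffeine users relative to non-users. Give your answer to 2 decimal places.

RR = 0.2460 / 0.1160 = 2.12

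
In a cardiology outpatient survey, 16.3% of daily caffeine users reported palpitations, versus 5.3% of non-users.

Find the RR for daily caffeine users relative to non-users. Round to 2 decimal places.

RR = 0.1630 / 0.0530 = 3.08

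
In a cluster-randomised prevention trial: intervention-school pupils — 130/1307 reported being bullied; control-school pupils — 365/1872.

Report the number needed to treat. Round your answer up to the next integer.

risk, intervention-school pupils = 130/1307 = 0.099464
risk, control-school pupils = 365/1872 = 0.194979
absolute risk difference = 0.095514
1 / 0.095514 = 10.470 → round up → 11

NNT: 11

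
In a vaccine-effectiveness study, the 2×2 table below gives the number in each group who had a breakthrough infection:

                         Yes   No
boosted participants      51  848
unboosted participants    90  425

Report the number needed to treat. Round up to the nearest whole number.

risk, boosted participants = 51/899 = 0.056730
risk, unboosted participants = 90/515 = 0.174757
absolute risk difference = 0.118028
1 / 0.118028 = 8.473 → round up → 9

9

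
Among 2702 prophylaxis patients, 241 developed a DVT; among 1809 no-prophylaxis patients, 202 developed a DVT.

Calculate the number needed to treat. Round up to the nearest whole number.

risk, prophylaxis patients = 241/2702 = 0.089193
risk, no-prophylaxis patients = 202/1809 = 0.111664
absolute risk difference = 0.022471
1 / 0.022471 = 44.502 → round up → 45

NNT: 45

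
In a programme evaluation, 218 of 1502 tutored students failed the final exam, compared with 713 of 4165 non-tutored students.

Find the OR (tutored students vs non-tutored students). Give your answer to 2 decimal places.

OR: 0.82

odds, tutored students = 218/1284 = 0.1698
odds, non-tutored students = 713/3452 = 0.2065
OR = 0.1698 / 0.2065 = 0.82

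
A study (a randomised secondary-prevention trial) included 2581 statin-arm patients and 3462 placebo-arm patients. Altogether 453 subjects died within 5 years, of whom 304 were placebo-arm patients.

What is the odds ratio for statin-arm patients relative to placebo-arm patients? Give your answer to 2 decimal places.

statin-arm patients with the outcome: 453 − 304 = 149
statin-arm patients without the outcome: 2581 − 149 = 2432
placebo-arm patients without the outcome: 3462 − 304 = 3158
odds, statin-arm patients = 149/2432 = 0.0613
odds, placebo-arm patients = 304/3158 = 0.0963
OR = 0.0613 / 0.0963 = 0.64

0.64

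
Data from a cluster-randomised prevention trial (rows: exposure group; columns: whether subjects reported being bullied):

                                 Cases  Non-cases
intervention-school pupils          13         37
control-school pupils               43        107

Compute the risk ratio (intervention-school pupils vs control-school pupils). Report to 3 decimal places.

0.907

risk, intervention-school pupils = 13/50 = 0.2600
risk, control-school pupils = 43/150 = 0.2867
RR = 0.2600 / 0.2867 = 0.907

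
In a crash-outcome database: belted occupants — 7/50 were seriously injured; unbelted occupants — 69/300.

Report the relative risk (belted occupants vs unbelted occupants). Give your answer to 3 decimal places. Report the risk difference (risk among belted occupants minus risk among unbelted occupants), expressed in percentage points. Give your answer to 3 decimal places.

RR = 0.609; RD = -9.000

risk, belted occupants = 7/50 = 0.1400
risk, unbelted occupants = 69/300 = 0.2300
RR = 0.1400 / 0.2300 = 0.609
risk difference = 0.1400 − 0.2300 = -0.0900 → -9.000 percentage points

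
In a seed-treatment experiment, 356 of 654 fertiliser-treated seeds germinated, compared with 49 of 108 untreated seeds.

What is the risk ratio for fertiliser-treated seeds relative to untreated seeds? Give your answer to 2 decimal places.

RR = 1.20

risk, fertiliser-treated seeds = 356/654 = 0.5443
risk, untreated seeds = 49/108 = 0.4537
RR = 0.5443 / 0.4537 = 1.20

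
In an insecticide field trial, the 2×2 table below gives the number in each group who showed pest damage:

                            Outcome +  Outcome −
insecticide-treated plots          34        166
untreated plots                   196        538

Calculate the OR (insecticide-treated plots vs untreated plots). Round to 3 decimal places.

OR = (34 × 538) / (166 × 196) = 18292/32536 ≈ 0.562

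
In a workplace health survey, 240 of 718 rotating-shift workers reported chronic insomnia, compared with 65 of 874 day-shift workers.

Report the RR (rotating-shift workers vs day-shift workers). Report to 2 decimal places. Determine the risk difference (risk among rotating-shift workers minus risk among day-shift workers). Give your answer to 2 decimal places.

RR = 4.49; RD = 0.26

risk, rotating-shift workers = 240/718 = 0.3343
risk, day-shift workers = 65/874 = 0.0744
RR = 0.3343 / 0.0744 = 4.49
risk difference = 0.3343 − 0.0744 = 0.26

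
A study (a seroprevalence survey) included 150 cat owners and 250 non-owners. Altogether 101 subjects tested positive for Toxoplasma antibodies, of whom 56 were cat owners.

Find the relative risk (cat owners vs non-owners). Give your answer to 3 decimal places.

RR ≈ 2.074

cat owners without the outcome: 150 − 56 = 94
non-owners with the outcome: 101 − 56 = 45
non-owners without the outcome: 250 − 45 = 205
risk, cat owners = 56/150 = 0.3733
risk, non-owners = 45/250 = 0.1800
RR = 0.3733 / 0.1800 = 2.074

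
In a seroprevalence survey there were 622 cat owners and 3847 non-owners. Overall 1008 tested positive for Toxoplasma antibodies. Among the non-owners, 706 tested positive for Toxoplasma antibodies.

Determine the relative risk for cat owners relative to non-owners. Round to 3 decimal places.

cat owners with the outcome: 1008 − 706 = 302
cat owners without the outcome: 622 − 302 = 320
non-owners without the outcome: 3847 − 706 = 3141
risk, cat owners = 302/622 = 0.4855
risk, non-owners = 706/3847 = 0.1835
RR = 0.4855 / 0.1835 = 2.646

RR: 2.646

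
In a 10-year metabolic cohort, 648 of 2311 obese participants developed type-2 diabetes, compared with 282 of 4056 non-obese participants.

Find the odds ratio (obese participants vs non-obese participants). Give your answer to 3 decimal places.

OR = (648 × 3774) / (1663 × 282) = 2445552/468966 ≈ 5.215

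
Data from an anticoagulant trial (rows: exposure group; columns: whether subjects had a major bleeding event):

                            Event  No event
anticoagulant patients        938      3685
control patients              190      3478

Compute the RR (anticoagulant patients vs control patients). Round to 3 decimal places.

risk, anticoagulant patients = 938/4623 = 0.2029
risk, control patients = 190/3668 = 0.0518
RR = 0.2029 / 0.0518 = 3.917

RR: 3.917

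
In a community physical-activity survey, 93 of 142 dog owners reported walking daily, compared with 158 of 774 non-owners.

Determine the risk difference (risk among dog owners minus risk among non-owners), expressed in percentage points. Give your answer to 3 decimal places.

45.080

risk, dog owners = 93/142 = 0.6549
risk, non-owners = 158/774 = 0.2041
risk difference = 0.6549 − 0.2041 = 0.4508 → 45.080 percentage points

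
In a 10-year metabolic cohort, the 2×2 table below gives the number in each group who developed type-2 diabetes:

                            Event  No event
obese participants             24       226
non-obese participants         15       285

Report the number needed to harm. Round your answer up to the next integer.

22

risk, obese participants = 24/250 = 0.096000
risk, non-obese participants = 15/300 = 0.050000
absolute risk difference = 0.046000
1 / 0.046000 = 21.739 → round up → 22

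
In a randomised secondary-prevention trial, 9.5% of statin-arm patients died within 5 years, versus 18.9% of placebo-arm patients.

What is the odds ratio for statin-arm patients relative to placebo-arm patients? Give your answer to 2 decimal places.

odds, statin-arm patients = 0.0950/0.9050 = 0.1050
odds, placebo-arm patients = 0.1890/0.8110 = 0.2330
OR = 0.1050 / 0.2330 = 0.45

0.45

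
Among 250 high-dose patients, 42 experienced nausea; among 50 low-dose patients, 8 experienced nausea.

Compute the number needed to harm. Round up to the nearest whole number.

125

risk, high-dose patients = 42/250 = 0.168000
risk, low-dose patients = 8/50 = 0.160000
absolute risk difference = 0.008000
1 / 0.008000 = 125.000 → round up → 125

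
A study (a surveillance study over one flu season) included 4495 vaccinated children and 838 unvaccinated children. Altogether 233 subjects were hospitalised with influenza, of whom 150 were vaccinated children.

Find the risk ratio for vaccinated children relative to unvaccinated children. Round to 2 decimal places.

vaccinated children without the outcome: 4495 − 150 = 4345
unvaccinated children with the outcome: 233 − 150 = 83
unvaccinated children without the outcome: 838 − 83 = 755
risk, vaccinated children = 150/4495 = 0.03337
risk, unvaccinated children = 83/838 = 0.09905
RR = 0.03337 / 0.09905 = 0.34

RR ≈ 0.34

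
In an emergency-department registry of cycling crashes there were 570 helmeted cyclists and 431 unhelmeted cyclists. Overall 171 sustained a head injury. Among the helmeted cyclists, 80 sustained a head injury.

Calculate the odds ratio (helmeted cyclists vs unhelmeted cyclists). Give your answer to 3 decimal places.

0.610

helmeted cyclists without the outcome: 570 − 80 = 490
unhelmeted cyclists with the outcome: 171 − 80 = 91
unhelmeted cyclists without the outcome: 431 − 91 = 340
odds, helmeted cyclists = 80/490 = 0.1633
odds, unhelmeted cyclists = 91/340 = 0.2676
OR = 0.1633 / 0.2676 = 0.610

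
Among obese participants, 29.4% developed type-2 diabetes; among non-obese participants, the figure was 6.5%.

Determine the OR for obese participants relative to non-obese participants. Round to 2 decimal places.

5.99

odds, obese participants = 0.2940/0.7060 = 0.4164
odds, non-obese participants = 0.0650/0.9350 = 0.0695
OR = 0.4164 / 0.0695 = 5.99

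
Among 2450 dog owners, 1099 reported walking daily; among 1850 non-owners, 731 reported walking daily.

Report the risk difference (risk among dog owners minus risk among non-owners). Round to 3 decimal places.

risk, dog owners = 1099/2450 = 0.4486
risk, non-owners = 731/1850 = 0.3951
risk difference = 0.4486 − 0.3951 = 0.053

RD: 0.053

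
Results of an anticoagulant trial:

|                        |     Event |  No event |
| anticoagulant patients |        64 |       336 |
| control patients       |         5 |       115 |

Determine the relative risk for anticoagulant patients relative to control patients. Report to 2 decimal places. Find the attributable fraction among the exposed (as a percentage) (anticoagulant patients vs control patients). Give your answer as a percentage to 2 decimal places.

risk, anticoagulant patients = 64/400 = 0.16000
risk, control patients = 5/120 = 0.04167
RR = 0.16000 / 0.04167 = 3.84
AR% = (0.16000 − 0.04167) / 0.16000 = 0.7396 → 73.96%

RR = 3.84; AR% = 73.96%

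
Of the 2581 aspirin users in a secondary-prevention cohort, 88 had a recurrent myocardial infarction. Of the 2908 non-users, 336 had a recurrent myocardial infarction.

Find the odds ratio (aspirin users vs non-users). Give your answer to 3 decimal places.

OR = (88 × 2572) / (2493 × 336) = 226336/837648 ≈ 0.270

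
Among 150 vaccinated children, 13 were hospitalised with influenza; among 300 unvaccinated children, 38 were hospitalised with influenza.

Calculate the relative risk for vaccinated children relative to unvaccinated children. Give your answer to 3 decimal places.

risk, vaccinated children = 13/150 = 0.0867
risk, unvaccinated children = 38/300 = 0.1267
RR = 0.0867 / 0.1267 = 0.684

RR ≈ 0.684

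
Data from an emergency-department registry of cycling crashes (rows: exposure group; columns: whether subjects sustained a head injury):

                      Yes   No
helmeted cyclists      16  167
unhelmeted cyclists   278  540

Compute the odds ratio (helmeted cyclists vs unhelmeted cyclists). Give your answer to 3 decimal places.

odds, helmeted cyclists = 16/167 = 0.0958
odds, unhelmeted cyclists = 278/540 = 0.5148
OR = 0.0958 / 0.5148 = 0.186

OR ≈ 0.186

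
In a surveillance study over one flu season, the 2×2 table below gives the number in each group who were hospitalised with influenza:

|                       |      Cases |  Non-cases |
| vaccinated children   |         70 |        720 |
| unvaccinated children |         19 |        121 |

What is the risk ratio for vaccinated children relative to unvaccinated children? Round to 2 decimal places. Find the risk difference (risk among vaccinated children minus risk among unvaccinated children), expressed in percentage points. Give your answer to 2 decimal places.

RR = 0.65; RD = -4.71

risk, vaccinated children = 70/790 = 0.0886
risk, unvaccinated children = 19/140 = 0.1357
RR = 0.0886 / 0.1357 = 0.65
risk difference = 0.0886 − 0.1357 = -0.0471 → -4.71 percentage points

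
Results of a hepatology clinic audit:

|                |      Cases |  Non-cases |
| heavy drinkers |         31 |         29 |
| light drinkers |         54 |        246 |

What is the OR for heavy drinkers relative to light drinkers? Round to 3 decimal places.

odds, heavy drinkers = 31/29 = 1.0690
odds, light drinkers = 54/246 = 0.2195
OR = 1.0690 / 0.2195 = 4.870

OR ≈ 4.870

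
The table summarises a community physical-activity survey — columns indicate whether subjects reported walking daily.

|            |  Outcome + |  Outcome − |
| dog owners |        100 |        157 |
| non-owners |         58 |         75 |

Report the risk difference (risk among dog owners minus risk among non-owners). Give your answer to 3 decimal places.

RD ≈ -0.047

risk, dog owners = 100/257 = 0.3891
risk, non-owners = 58/133 = 0.4361
risk difference = 0.3891 − 0.4361 = -0.047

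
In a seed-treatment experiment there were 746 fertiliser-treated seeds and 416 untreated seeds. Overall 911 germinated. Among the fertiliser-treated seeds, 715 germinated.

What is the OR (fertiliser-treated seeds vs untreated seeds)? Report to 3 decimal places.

fertiliser-treated seeds without the outcome: 746 − 715 = 31
untreated seeds with the outcome: 911 − 715 = 196
untreated seeds without the outcome: 416 − 196 = 220
OR = (715 × 220) / (31 × 196) = 157300/6076 ≈ 25.889

OR ≈ 25.889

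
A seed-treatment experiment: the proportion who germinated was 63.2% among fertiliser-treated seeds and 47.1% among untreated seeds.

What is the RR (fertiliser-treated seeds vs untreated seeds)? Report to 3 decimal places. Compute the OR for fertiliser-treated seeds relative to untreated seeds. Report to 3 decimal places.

RR = 1.342; OR = 1.929

RR = 0.6320 / 0.4710 = 1.342
odds, fertiliser-treated seeds = 0.6320/0.3680 = 1.7174
odds, untreated seeds = 0.4710/0.5290 = 0.8904
OR = 1.7174 / 0.8904 = 1.929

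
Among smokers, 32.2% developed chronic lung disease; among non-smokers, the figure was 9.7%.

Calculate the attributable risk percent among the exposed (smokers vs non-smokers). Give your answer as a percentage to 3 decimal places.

AR% = (0.3220 − 0.0970) / 0.3220 = 0.6988 → 69.876%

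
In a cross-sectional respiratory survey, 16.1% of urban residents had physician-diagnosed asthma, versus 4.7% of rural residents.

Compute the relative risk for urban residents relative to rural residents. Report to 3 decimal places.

RR = 0.16100 / 0.04700 = 3.426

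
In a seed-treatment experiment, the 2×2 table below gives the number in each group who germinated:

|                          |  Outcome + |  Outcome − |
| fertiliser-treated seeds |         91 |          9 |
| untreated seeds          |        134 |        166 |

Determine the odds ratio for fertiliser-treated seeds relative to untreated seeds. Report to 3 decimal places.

OR = (91 × 166) / (9 × 134) = 15106/1206 ≈ 12.526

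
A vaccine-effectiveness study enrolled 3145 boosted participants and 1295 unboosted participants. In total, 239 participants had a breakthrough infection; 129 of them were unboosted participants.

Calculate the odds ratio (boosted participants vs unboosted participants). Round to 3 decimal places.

OR ≈ 0.328

boosted participants with the outcome: 239 − 129 = 110
boosted participants without the outcome: 3145 − 110 = 3035
unboosted participants without the outcome: 1295 − 129 = 1166
OR = (110 × 1166) / (3035 × 129) = 128260/391515 ≈ 0.328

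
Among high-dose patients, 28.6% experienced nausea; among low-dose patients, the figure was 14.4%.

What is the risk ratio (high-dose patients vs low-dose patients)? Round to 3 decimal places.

RR = 0.2860 / 0.1440 = 1.986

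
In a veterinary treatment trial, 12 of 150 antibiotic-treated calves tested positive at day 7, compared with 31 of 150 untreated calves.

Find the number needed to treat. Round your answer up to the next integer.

NNT ≈ 8

risk, antibiotic-treated calves = 12/150 = 0.080000
risk, untreated calves = 31/150 = 0.206667
absolute risk difference = 0.126667
1 / 0.126667 = 7.895 → round up → 8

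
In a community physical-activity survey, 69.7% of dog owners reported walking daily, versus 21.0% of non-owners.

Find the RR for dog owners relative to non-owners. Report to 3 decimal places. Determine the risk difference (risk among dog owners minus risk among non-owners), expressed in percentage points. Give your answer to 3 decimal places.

RR = 3.319; RD = 48.700

RR = 0.6970 / 0.2100 = 3.319
risk difference = 0.6970 − 0.2100 = 0.4870 → 48.700 percentage points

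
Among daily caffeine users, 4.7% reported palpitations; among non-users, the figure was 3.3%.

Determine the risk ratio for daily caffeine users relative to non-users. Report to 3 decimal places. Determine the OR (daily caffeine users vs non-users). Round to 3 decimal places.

RR = 0.04700 / 0.03300 = 1.424
odds, daily caffeine users = 0.04700/0.95300 = 0.04932
odds, non-users = 0.03300/0.96700 = 0.03413
OR = 0.04932 / 0.03413 = 1.445

RR = 1.424; OR = 1.445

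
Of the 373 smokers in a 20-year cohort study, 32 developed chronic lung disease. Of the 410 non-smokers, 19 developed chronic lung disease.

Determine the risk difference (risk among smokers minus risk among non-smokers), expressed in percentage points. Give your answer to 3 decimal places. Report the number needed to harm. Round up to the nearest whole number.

risk, smokers = 32/373 = 0.08579
risk, non-smokers = 19/410 = 0.04634
risk difference = 0.08579 − 0.04634 = 0.03945 → 3.945 percentage points
absolute risk difference = 0.039449
1 / 0.039449 = 25.349 → round up → 26

RD = 3.945; NNH = 26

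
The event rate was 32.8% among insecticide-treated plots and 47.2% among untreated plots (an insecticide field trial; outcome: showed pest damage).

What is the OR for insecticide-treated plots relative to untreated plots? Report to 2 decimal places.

odds, insecticide-treated plots = 0.3280/0.6720 = 0.4881
odds, untreated plots = 0.4720/0.5280 = 0.8939
OR = 0.4881 / 0.8939 = 0.55

OR ≈ 0.55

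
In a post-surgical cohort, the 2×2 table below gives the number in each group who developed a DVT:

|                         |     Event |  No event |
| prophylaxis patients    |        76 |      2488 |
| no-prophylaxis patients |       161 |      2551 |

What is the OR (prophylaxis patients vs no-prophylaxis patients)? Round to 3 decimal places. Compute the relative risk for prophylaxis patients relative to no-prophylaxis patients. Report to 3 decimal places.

OR = (76 × 2551) / (2488 × 161) = 193876/400568 ≈ 0.484
risk, prophylaxis patients = 76/2564 = 0.02964
risk, no-prophylaxis patients = 161/2712 = 0.05937
RR = 0.02964 / 0.05937 = 0.499

OR = 0.484; RR = 0.499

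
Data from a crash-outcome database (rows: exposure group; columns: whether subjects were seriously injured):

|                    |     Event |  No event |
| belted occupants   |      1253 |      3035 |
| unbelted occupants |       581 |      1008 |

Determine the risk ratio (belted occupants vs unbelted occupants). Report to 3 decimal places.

risk, belted occupants = 1253/4288 = 0.2922
risk, unbelted occupants = 581/1589 = 0.3656
RR = 0.2922 / 0.3656 = 0.799

RR ≈ 0.799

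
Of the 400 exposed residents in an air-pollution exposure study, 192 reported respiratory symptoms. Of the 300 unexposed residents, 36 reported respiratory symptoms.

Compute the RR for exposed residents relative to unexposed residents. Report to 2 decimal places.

RR ≈ 4.00

risk, exposed residents = 192/400 = 0.4800
risk, unexposed residents = 36/300 = 0.1200
RR = 0.4800 / 0.1200 = 4.00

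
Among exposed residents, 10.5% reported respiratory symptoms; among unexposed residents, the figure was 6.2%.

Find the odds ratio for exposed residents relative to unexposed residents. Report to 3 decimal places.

1.775

odds, exposed residents = 0.1050/0.8950 = 0.1173
odds, unexposed residents = 0.0620/0.9380 = 0.0661
OR = 0.1173 / 0.0661 = 1.775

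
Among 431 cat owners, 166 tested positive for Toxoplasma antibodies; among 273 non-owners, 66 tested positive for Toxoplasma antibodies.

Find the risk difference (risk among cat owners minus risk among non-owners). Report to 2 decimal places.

RD ≈ 0.14

risk, cat owners = 166/431 = 0.3852
risk, non-owners = 66/273 = 0.2418
risk difference = 0.3852 − 0.2418 = 0.14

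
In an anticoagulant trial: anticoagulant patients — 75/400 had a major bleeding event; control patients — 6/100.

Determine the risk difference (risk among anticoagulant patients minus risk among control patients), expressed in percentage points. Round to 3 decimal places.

risk, anticoagulant patients = 75/400 = 0.1875
risk, control patients = 6/100 = 0.0600
risk difference = 0.1875 − 0.0600 = 0.1275 → 12.750 percentage points

RD: 12.750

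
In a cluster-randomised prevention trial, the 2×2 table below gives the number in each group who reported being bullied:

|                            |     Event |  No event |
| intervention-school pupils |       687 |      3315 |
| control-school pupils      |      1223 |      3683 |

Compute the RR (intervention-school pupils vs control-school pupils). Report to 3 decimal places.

0.689

risk, intervention-school pupils = 687/4002 = 0.1717
risk, control-school pupils = 1223/4906 = 0.2493
RR = 0.1717 / 0.2493 = 0.689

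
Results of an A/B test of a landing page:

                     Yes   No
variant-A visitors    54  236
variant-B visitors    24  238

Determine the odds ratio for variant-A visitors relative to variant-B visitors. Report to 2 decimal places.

OR = (54 × 238) / (236 × 24) = 12852/5664 ≈ 2.27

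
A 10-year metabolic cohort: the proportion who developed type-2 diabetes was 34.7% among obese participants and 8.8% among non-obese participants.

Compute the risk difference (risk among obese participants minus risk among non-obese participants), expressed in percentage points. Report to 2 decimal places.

risk difference = 0.3470 − 0.0880 = 0.2590 → 25.90 percentage points

25.90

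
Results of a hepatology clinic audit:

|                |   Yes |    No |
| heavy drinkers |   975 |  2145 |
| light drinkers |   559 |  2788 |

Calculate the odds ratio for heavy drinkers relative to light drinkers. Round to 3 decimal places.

OR = (975 × 2788) / (2145 × 559) = 2718300/1199055 ≈ 2.267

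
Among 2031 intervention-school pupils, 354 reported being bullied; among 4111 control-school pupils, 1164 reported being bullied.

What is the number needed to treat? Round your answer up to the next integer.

10

risk, intervention-school pupils = 354/2031 = 0.174298
risk, control-school pupils = 1164/4111 = 0.283143
absolute risk difference = 0.108844
1 / 0.108844 = 9.187 → round up → 10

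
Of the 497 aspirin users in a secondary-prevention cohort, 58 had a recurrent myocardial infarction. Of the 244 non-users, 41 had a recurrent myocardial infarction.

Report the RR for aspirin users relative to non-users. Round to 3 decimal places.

risk, aspirin users = 58/497 = 0.1167
risk, non-users = 41/244 = 0.1680
RR = 0.1167 / 0.1680 = 0.695

0.695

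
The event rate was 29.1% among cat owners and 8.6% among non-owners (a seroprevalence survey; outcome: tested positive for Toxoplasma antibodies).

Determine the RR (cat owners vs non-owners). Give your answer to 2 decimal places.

RR = 0.2910 / 0.0860 = 3.38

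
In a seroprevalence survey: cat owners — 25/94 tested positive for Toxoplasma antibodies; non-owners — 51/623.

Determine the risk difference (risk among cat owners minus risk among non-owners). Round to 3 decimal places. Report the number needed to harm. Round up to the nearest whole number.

RD = 0.184; NNH = 6

risk, cat owners = 25/94 = 0.2660
risk, non-owners = 51/623 = 0.0819
risk difference = 0.2660 − 0.0819 = 0.184
absolute risk difference = 0.184095
1 / 0.184095 = 5.432 → round up → 6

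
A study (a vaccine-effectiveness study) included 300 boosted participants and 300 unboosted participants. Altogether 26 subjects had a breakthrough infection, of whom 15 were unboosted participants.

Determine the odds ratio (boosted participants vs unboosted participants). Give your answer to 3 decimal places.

OR = 0.723

boosted participants with the outcome: 26 − 15 = 11
boosted participants without the outcome: 300 − 11 = 289
unboosted participants without the outcome: 300 − 15 = 285
odds, boosted participants = 11/289 = 0.03806
odds, unboosted participants = 15/285 = 0.05263
OR = 0.03806 / 0.05263 = 0.723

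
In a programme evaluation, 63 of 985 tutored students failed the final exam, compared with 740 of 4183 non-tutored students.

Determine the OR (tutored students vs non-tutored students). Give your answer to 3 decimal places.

odds, tutored students = 63/922 = 0.0683
odds, non-tutored students = 740/3443 = 0.2149
OR = 0.0683 / 0.2149 = 0.318

OR = 0.318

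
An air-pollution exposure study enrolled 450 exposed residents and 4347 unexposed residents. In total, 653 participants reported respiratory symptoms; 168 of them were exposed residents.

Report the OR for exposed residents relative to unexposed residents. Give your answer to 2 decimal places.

exposed residents without the outcome: 450 − 168 = 282
unexposed residents with the outcome: 653 − 168 = 485
unexposed residents without the outcome: 4347 − 485 = 3862
OR = (168 × 3862) / (282 × 485) = 648816/136770 ≈ 4.74

4.74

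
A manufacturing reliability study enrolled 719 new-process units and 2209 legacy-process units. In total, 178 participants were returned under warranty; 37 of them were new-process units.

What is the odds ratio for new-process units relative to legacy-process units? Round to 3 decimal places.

new-process units without the outcome: 719 − 37 = 682
legacy-process units with the outcome: 178 − 37 = 141
legacy-process units without the outcome: 2209 − 141 = 2068
odds, new-process units = 37/682 = 0.0543
odds, legacy-process units = 141/2068 = 0.0682
OR = 0.0543 / 0.0682 = 0.796

0.796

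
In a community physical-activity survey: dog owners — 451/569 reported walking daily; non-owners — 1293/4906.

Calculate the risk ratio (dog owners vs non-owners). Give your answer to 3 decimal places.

risk, dog owners = 451/569 = 0.7926
risk, non-owners = 1293/4906 = 0.2636
RR = 0.7926 / 0.2636 = 3.007

3.007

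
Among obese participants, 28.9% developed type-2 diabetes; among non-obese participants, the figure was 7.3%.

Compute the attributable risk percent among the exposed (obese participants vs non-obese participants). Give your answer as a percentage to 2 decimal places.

AR% = (0.2890 − 0.0730) / 0.2890 = 0.7474 → 74.74%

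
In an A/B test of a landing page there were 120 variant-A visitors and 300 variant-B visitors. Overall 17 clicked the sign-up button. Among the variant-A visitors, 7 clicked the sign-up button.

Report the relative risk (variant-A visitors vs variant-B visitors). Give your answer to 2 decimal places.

RR ≈ 1.75

variant-A visitors without the outcome: 120 − 7 = 113
variant-B visitors with the outcome: 17 − 7 = 10
variant-B visitors without the outcome: 300 − 10 = 290
risk, variant-A visitors = 7/120 = 0.05833
risk, variant-B visitors = 10/300 = 0.03333
RR = 0.05833 / 0.03333 = 1.75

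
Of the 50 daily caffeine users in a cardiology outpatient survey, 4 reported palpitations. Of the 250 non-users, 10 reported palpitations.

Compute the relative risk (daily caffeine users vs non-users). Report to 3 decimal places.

risk, daily caffeine users = 4/50 = 0.08000
risk, non-users = 10/250 = 0.04000
RR = 0.08000 / 0.04000 = 2.000

2.000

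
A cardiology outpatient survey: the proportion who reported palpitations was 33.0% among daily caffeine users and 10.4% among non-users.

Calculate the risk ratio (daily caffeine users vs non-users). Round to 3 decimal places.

RR = 0.3300 / 0.1040 = 3.173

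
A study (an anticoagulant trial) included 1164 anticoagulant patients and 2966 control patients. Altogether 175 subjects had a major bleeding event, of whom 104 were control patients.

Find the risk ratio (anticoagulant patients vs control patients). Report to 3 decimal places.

anticoagulant patients with the outcome: 175 − 104 = 71
anticoagulant patients without the outcome: 1164 − 71 = 1093
control patients without the outcome: 2966 − 104 = 2862
risk, anticoagulant patients = 71/1164 = 0.06100
risk, control patients = 104/2966 = 0.03506
RR = 0.06100 / 0.03506 = 1.740

1.740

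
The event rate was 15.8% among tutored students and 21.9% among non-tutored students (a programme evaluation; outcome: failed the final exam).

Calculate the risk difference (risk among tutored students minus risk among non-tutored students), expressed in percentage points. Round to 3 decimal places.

RD: -6.100

risk difference = 0.1580 − 0.2190 = -0.0610 → -6.100 percentage points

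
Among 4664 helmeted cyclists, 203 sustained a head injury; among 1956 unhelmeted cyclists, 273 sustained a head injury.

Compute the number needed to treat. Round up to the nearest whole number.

risk, helmeted cyclists = 203/4664 = 0.043525
risk, unhelmeted cyclists = 273/1956 = 0.139571
absolute risk difference = 0.096046
1 / 0.096046 = 10.412 → round up → 11

NNT: 11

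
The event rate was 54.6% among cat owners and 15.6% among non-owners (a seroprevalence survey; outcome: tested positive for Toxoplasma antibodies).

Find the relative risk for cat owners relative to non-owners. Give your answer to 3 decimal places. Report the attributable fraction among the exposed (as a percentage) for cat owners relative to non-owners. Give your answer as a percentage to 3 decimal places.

RR = 3.500; AR% = 71.429%

RR = 0.5460 / 0.1560 = 3.500
AR% = (0.5460 − 0.1560) / 0.5460 = 0.7143 → 71.429%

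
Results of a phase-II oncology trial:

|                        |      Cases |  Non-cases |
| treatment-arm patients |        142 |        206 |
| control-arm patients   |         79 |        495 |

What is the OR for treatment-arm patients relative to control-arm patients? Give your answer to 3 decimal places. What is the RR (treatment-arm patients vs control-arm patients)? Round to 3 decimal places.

OR = (142 × 495) / (206 × 79) = 70290/16274 ≈ 4.319
risk, treatment-arm patients = 142/348 = 0.4080
risk, control-arm patients = 79/574 = 0.1376
RR = 0.4080 / 0.1376 = 2.965

OR = 4.319; RR = 2.965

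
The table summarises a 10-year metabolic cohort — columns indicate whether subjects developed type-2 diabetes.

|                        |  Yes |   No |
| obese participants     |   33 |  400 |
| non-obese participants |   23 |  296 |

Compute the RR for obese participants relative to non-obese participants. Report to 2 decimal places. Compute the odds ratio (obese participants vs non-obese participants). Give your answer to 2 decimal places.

RR = 1.06; OR = 1.06

risk, obese participants = 33/433 = 0.0762
risk, non-obese participants = 23/319 = 0.0721
RR = 0.0762 / 0.0721 = 1.06
OR = (33 × 296) / (400 × 23) = 9768/9200 ≈ 1.06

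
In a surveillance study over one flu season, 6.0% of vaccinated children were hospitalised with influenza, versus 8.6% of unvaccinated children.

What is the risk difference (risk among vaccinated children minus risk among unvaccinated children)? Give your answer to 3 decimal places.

risk difference = 0.0600 − 0.0860 = -0.026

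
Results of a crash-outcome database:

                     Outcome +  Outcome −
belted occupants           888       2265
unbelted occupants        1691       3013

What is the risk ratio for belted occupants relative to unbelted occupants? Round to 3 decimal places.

RR: 0.783

risk, belted occupants = 888/3153 = 0.2816
risk, unbelted occupants = 1691/4704 = 0.3595
RR = 0.2816 / 0.3595 = 0.783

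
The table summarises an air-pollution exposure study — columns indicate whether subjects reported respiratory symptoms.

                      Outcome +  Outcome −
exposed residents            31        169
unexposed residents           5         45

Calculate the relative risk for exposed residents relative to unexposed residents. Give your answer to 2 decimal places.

RR ≈ 1.55

risk, exposed residents = 31/200 = 0.1550
risk, unexposed residents = 5/50 = 0.1000
RR = 0.1550 / 0.1000 = 1.55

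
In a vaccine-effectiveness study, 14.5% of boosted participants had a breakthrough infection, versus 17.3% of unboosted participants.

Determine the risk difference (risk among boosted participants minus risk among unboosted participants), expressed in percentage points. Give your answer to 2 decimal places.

RD: -2.80

risk difference = 0.1450 − 0.1730 = -0.0280 → -2.80 percentage points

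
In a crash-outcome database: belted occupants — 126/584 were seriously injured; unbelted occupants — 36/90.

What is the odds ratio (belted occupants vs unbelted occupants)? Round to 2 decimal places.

OR ≈ 0.41

odds, belted occupants = 126/458 = 0.2751
odds, unbelted occupants = 36/54 = 0.6667
OR = 0.2751 / 0.6667 = 0.41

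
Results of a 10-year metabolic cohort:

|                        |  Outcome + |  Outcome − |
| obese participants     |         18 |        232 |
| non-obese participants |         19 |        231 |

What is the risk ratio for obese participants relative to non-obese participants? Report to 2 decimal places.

RR ≈ 0.95

risk, obese participants = 18/250 = 0.0720
risk, non-obese participants = 19/250 = 0.0760
RR = 0.0720 / 0.0760 = 0.95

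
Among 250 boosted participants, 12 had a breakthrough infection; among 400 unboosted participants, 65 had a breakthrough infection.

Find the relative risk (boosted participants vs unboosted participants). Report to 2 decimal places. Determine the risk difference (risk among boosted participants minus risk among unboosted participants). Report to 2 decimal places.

risk, boosted participants = 12/250 = 0.04800
risk, unboosted participants = 65/400 = 0.16250
RR = 0.04800 / 0.16250 = 0.30
risk difference = 0.04800 − 0.16250 = -0.11

RR = 0.30; RD = -0.11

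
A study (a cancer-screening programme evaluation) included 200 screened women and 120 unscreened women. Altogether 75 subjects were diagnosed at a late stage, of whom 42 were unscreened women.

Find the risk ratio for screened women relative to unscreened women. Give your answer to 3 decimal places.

0.471

screened women with the outcome: 75 − 42 = 33
screened women without the outcome: 200 − 33 = 167
unscreened women without the outcome: 120 − 42 = 78
risk, screened women = 33/200 = 0.1650
risk, unscreened women = 42/120 = 0.3500
RR = 0.1650 / 0.3500 = 0.471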